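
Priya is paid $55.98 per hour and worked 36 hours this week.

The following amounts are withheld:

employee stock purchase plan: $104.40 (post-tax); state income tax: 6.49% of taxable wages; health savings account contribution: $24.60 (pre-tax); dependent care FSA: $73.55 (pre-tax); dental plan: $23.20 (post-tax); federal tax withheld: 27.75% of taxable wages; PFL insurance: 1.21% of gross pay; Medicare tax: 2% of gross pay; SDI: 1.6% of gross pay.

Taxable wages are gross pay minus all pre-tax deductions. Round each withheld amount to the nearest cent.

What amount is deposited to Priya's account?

$1,036.18

Gross pay: 36 × $55.98 = $2,015.28
Dependent care FSA: $73.55
Health savings account contribution: $24.60
Pre-tax total = $73.55 + $24.60 = $98.15
Taxable wages = $2,015.28 − $98.15 = $1,917.13
Federal tax withheld: $1,917.13 × 0.2775 = $532.00
State income tax: $1,917.13 × 0.0649 = $124.42
Medicare tax: $2,015.28 × 0.02 = $40.31
SDI: $2,015.28 × 0.016 = $32.24
PFL insurance: $2,015.28 × 0.0121 = $24.38
Dental plan: $23.20
Employee stock purchase plan: $104.40
Total deductions = $73.55 + $24.60 + $532.00 + $124.42 + $40.31 + $32.24 + $24.38 + $23.20 + $104.40 = $979.10
Net pay = $2,015.28 − $979.10 = $1,036.18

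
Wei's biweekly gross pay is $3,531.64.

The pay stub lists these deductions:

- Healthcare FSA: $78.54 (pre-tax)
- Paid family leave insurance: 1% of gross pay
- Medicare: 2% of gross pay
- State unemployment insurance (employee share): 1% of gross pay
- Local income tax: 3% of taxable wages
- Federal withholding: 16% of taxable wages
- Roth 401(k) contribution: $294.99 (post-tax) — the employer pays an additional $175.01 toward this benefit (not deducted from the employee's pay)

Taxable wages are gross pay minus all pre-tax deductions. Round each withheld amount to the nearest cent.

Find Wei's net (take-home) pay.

Healthcare FSA: $78.54
Taxable wages = $3,531.64 − $78.54 = $3,453.10
Federal withholding: $3,453.10 × 0.16 = $552.50
Local income tax: $3,453.10 × 0.03 = $103.59
Medicare: $3,531.64 × 0.02 = $70.63
Paid family leave insurance: $3,531.64 × 0.01 = $35.32
State unemployment insurance (employee share): $3,531.64 × 0.01 = $35.32
Roth 401(k) contribution: $294.99
(Employer's $175.01 toward Roth 401(k) contribution is not withheld from the employee.)
Total deductions = $78.54 + $552.50 + $103.59 + $70.63 + $35.32 + $35.32 + $294.99 = $1,170.89
Net pay = $3,531.64 − $1,170.89 = $2,360.75

$2,360.75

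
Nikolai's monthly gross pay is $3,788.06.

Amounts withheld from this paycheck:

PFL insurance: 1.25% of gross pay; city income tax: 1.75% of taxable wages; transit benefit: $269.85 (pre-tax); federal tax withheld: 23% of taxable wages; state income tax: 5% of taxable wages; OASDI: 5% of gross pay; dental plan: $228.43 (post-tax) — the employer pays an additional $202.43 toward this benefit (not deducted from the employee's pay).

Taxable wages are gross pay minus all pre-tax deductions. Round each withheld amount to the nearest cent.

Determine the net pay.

Transit benefit: $269.85
Taxable wages = $3,788.06 − $269.85 = $3,518.21
State income tax: $3,518.21 × 0.05 = $175.91
Federal tax withheld: $3,518.21 × 0.23 = $809.19
City income tax: $3,518.21 × 0.0175 = $61.57
OASDI: $3,788.06 × 0.05 = $189.40
PFL insurance: $3,788.06 × 0.0125 = $47.35
Dental plan: $228.43
(Employer's $202.43 toward dental plan is not withheld from the employee.)
Total deductions = $269.85 + $175.91 + $809.19 + $61.57 + $189.40 + $47.35 + $228.43 = $1,781.70
Net pay = $3,788.06 − $1,781.70 = $2,006.36

$2,006.36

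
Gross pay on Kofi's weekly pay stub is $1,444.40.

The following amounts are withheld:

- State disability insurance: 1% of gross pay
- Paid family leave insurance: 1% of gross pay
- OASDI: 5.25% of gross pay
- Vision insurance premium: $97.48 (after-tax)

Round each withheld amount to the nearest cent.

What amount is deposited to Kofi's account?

Paid family leave insurance: $1,444.40 × 0.01 = $14.44
OASDI: $1,444.40 × 0.0525 = $75.83
State disability insurance: $1,444.40 × 0.01 = $14.44
Vision insurance premium: $97.48
Total deductions = $14.44 + $75.83 + $14.44 + $97.48 = $202.19
Net pay = $1,444.40 − $202.19 = $1,242.21

$1,242.21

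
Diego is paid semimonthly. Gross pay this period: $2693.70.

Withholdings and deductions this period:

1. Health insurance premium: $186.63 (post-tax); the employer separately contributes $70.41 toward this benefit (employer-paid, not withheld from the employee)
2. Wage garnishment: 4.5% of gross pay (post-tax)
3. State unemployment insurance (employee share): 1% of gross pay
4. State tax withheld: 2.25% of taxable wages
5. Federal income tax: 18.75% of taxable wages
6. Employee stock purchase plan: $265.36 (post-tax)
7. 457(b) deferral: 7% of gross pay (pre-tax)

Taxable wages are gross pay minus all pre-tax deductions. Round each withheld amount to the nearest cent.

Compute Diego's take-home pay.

$1378.91

457(b) deferral: $2693.70 × 0.07 = $188.56
Taxable wages = $2693.70 − $188.56 = $2505.14
Federal income tax: $2505.14 × 0.1875 = $469.71
State tax withheld: $2505.14 × 0.0225 = $56.37
State unemployment insurance (employee share): $2693.70 × 0.01 = $26.94
Wage garnishment: $2693.70 × 0.045 = $121.22
Health insurance premium: $186.63
Employee stock purchase plan: $265.36
(Employer's $70.41 toward health insurance premium is not withheld from the employee.)
Total deductions = $188.56 + $469.71 + $56.37 + $26.94 + $121.22 + $186.63 + $265.36 = $1314.79
Net pay = $2693.70 − $1314.79 = $1378.91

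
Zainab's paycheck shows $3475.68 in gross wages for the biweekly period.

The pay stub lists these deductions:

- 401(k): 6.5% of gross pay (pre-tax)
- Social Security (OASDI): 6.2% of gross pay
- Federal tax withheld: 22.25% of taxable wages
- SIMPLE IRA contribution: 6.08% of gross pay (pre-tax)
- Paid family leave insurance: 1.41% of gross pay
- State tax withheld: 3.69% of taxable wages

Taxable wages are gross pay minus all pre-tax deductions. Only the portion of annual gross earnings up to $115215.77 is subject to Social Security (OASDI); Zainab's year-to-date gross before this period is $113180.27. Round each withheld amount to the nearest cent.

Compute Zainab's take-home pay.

401(k): $3475.68 × 0.065 = $225.92
SIMPLE IRA contribution: $3475.68 × 0.0608 = $211.32
Pre-tax total = $225.92 + $211.32 = $437.24
Taxable wages = $3475.68 − $437.24 = $3038.44
State tax withheld: $3038.44 × 0.0369 = $112.12
Federal tax withheld: $3038.44 × 0.2225 = $676.05
Paid family leave insurance: $3475.68 × 0.0141 = $49.01
Social Security (OASDI): only $115215.77 − $113180.27 = $2035.50 of this check is subject → $2035.50 × 0.062 = $126.20
Total deductions = $225.92 + $211.32 + $112.12 + $676.05 + $49.01 + $126.20 = $1400.62
Net pay = $3475.68 − $1400.62 = $2075.06

$2075.06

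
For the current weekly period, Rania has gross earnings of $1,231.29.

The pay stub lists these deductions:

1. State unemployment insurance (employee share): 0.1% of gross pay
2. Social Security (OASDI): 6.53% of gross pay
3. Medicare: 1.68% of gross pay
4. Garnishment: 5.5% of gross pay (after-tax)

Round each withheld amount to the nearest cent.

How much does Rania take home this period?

Social Security (OASDI): $1,231.29 × 0.0653 = $80.40
State unemployment insurance (employee share): $1,231.29 × 0.001 = $1.23
Medicare: $1,231.29 × 0.0168 = $20.69
Garnishment: $1,231.29 × 0.055 = $67.72
Total deductions = $80.40 + $1.23 + $20.69 + $67.72 = $170.04
Net pay = $1,231.29 − $170.04 = $1,061.25

$1,061.25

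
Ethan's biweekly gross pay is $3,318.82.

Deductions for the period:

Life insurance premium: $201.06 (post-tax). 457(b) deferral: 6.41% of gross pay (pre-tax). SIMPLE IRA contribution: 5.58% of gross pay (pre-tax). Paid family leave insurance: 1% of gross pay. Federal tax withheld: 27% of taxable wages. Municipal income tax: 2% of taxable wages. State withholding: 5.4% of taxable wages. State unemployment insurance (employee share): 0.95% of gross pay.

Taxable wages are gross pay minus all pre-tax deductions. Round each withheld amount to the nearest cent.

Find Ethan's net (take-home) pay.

SIMPLE IRA contribution: $3,318.82 × 0.0558 = $185.19
457(b) deferral: $3,318.82 × 0.0641 = $212.74
Pre-tax total = $185.19 + $212.74 = $397.93
Taxable wages = $3,318.82 − $397.93 = $2,920.89
Municipal income tax: $2,920.89 × 0.02 = $58.42
Federal tax withheld: $2,920.89 × 0.27 = $788.64
State withholding: $2,920.89 × 0.054 = $157.73
Paid family leave insurance: $3,318.82 × 0.01 = $33.19
State unemployment insurance (employee share): $3,318.82 × 0.0095 = $31.53
Life insurance premium: $201.06
Total deductions = $185.19 + $212.74 + $58.42 + $788.64 + $157.73 + $33.19 + $31.53 + $201.06 = $1,668.50
Net pay = $3,318.82 − $1,668.50 = $1,650.32

$1,650.32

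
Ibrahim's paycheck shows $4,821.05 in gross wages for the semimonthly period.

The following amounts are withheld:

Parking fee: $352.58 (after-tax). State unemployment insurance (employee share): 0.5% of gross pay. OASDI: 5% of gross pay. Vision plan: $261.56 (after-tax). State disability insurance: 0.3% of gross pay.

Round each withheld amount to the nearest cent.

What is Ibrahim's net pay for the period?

$3,927.29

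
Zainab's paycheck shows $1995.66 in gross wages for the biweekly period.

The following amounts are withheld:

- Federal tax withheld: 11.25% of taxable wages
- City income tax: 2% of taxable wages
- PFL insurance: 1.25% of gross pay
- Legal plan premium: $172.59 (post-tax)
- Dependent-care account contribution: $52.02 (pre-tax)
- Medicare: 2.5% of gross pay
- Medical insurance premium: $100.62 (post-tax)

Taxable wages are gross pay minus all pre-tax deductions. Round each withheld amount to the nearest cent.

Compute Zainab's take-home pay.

$1338.06

Dependent-care account contribution: $52.02
Taxable wages = $1995.66 − $52.02 = $1943.64
City income tax: $1943.64 × 0.02 = $38.87
Federal tax withheld: $1943.64 × 0.1125 = $218.66
Medicare: $1995.66 × 0.025 = $49.89
PFL insurance: $1995.66 × 0.0125 = $24.95
Legal plan premium: $172.59
Medical insurance premium: $100.62
Total deductions = $52.02 + $38.87 + $218.66 + $49.89 + $24.95 + $172.59 + $100.62 = $657.60
Net pay = $1995.66 − $657.60 = $1338.06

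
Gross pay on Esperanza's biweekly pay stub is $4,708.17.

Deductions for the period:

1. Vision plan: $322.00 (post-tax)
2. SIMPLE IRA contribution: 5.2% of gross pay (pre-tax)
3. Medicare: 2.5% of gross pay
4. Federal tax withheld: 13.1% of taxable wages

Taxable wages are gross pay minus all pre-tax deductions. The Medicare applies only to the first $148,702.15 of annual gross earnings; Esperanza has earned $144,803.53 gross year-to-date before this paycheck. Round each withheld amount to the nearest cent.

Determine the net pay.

SIMPLE IRA contribution: $4,708.17 × 0.052 = $244.82
Taxable wages = $4,708.17 − $244.82 = $4,463.35
Federal tax withheld: $4,463.35 × 0.131 = $584.70
Medicare: only $148,702.15 − $144,803.53 = $3,898.62 of this check is subject → $3,898.62 × 0.025 = $97.47
Vision plan: $322.00
Total deductions = $244.82 + $584.70 + $97.47 + $322.00 = $1,248.99
Net pay = $4,708.17 − $1,248.99 = $3,459.18

$3,459.18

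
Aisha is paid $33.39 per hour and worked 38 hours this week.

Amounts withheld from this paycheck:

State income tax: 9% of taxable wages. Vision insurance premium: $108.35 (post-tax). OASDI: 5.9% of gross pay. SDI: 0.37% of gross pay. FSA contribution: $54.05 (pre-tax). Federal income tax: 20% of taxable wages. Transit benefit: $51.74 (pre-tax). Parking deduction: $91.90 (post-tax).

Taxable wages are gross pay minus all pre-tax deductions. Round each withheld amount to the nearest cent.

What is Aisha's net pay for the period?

$545.95

Gross pay: 38 × $33.39 = $1268.82
FSA contribution: $54.05
Transit benefit: $51.74
Pre-tax total = $54.05 + $51.74 = $105.79
Taxable wages = $1268.82 − $105.79 = $1163.03
State income tax: $1163.03 × 0.09 = $104.67
Federal income tax: $1163.03 × 0.2 = $232.61
OASDI: $1268.82 × 0.059 = $74.86
SDI: $1268.82 × 0.0037 = $4.69
Parking deduction: $91.90
Vision insurance premium: $108.35
Total deductions = $54.05 + $51.74 + $104.67 + $232.61 + $74.86 + $4.69 + $91.90 + $108.35 = $722.87
Net pay = $1268.82 − $722.87 = $545.95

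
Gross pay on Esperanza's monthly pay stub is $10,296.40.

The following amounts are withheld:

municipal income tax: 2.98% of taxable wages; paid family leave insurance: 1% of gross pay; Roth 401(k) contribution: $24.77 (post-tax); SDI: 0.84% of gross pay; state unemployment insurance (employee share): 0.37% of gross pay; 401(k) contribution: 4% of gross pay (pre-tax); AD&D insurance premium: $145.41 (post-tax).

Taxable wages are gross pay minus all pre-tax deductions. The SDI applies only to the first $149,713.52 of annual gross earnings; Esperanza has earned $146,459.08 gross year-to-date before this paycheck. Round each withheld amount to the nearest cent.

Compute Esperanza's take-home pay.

$9,251.40

401(k) contribution: $10,296.40 × 0.04 = $411.86
Taxable wages = $10,296.40 − $411.86 = $9,884.54
Municipal income tax: $9,884.54 × 0.0298 = $294.56
Paid family leave insurance: $10,296.40 × 0.01 = $102.96
SDI: only $149,713.52 − $146,459.08 = $3,254.44 of this check is subject → $3,254.44 × 0.0084 = $27.34
State unemployment insurance (employee share): $10,296.40 × 0.0037 = $38.10
AD&D insurance premium: $145.41
Roth 401(k) contribution: $24.77
Total deductions = $411.86 + $294.56 + $102.96 + $27.34 + $38.10 + $145.41 + $24.77 = $1,045.00
Net pay = $10,296.40 − $1,045.00 = $9,251.40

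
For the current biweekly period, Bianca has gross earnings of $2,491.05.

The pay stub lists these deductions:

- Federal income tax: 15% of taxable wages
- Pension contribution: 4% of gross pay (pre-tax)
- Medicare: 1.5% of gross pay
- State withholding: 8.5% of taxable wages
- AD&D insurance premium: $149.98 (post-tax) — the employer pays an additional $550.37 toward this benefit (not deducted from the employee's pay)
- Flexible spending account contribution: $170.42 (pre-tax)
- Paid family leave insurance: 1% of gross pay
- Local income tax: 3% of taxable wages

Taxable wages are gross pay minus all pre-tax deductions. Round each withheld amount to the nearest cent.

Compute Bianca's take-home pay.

$1,420.17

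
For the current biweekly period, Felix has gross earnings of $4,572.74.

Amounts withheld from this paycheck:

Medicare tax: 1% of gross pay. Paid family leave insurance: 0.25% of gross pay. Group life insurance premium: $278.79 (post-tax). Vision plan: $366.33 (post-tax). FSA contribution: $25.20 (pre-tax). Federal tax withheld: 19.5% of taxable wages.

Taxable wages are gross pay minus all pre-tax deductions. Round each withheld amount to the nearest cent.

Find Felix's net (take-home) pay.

FSA contribution: $25.20
Taxable wages = $4,572.74 − $25.20 = $4,547.54
Federal tax withheld: $4,547.54 × 0.195 = $886.77
Medicare tax: $4,572.74 × 0.01 = $45.73
Paid family leave insurance: $4,572.74 × 0.0025 = $11.43
Vision plan: $366.33
Group life insurance premium: $278.79
Total deductions = $25.20 + $886.77 + $45.73 + $11.43 + $366.33 + $278.79 = $1,614.25
Net pay = $4,572.74 − $1,614.25 = $2,958.49

$2,958.49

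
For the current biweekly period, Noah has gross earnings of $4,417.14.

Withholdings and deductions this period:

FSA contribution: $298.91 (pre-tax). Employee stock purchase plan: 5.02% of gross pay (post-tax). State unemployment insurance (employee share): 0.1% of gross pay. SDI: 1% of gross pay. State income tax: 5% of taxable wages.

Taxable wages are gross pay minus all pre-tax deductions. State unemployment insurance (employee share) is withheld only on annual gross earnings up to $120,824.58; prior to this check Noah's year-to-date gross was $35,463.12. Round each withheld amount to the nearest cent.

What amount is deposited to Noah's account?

FSA contribution: $298.91
Taxable wages = $4,417.14 − $298.91 = $4,118.23
State income tax: $4,118.23 × 0.05 = $205.91
SDI: $4,417.14 × 0.01 = $44.17
State unemployment insurance (employee share): cap not yet reached, full $4,417.14 is subject → $4,417.14 × 0.001 = $4.42
Employee stock purchase plan: $4,417.14 × 0.0502 = $221.74
Total deductions = $298.91 + $205.91 + $44.17 + $4.42 + $221.74 = $775.15
Net pay = $4,417.14 − $775.15 = $3,641.99

$3,641.99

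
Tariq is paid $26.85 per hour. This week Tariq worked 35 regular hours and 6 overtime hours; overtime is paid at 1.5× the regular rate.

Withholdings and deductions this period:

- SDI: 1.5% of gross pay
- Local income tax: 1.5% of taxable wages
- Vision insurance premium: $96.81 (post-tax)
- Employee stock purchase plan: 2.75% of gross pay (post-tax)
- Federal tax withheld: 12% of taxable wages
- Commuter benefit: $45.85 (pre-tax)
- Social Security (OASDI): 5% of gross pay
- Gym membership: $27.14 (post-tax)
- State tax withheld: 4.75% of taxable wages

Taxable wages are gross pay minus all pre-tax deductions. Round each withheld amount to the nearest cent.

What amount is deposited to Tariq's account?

$695.08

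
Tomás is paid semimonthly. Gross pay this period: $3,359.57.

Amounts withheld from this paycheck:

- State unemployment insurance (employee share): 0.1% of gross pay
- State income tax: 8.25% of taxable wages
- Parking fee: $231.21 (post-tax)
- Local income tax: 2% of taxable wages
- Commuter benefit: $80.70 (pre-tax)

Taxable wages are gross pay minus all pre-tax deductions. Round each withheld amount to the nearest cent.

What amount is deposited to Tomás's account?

$2,708.21

Commuter benefit: $80.70
Taxable wages = $3,359.57 − $80.70 = $3,278.87
State income tax: $3,278.87 × 0.0825 = $270.51
Local income tax: $3,278.87 × 0.02 = $65.58
State unemployment insurance (employee share): $3,359.57 × 0.001 = $3.36
Parking fee: $231.21
Total deductions = $80.70 + $270.51 + $65.58 + $3.36 + $231.21 = $651.36
Net pay = $3,359.57 − $651.36 = $2,708.21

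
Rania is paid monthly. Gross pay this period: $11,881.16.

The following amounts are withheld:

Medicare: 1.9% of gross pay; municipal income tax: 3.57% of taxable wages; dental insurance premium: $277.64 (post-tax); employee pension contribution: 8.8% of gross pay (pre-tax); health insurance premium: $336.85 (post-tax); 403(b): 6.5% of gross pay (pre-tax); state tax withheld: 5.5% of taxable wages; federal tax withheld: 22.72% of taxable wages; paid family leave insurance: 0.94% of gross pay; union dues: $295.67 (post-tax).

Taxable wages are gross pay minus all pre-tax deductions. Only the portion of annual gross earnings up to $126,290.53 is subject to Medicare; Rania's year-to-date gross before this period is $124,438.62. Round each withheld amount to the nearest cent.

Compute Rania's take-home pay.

$5,807.18

Employee pension contribution: $11,881.16 × 0.088 = $1,045.54
403(b): $11,881.16 × 0.065 = $772.28
Pre-tax total = $1,045.54 + $772.28 = $1,817.82
Taxable wages = $11,881.16 − $1,817.82 = $10,063.34
Federal tax withheld: $10,063.34 × 0.2272 = $2,286.39
Municipal income tax: $10,063.34 × 0.0357 = $359.26
State tax withheld: $10,063.34 × 0.055 = $553.48
Paid family leave insurance: $11,881.16 × 0.0094 = $111.68
Medicare: only $126,290.53 − $124,438.62 = $1,851.91 of this check is subject → $1,851.91 × 0.019 = $35.19
Union dues: $295.67
Dental insurance premium: $277.64
Health insurance premium: $336.85
Total deductions = $1,045.54 + $772.28 + $2,286.39 + $359.26 + $553.48 + $111.68 + $35.19 + $295.67 + $277.64 + $336.85 = $6,073.98
Net pay = $11,881.16 − $6,073.98 = $5,807.18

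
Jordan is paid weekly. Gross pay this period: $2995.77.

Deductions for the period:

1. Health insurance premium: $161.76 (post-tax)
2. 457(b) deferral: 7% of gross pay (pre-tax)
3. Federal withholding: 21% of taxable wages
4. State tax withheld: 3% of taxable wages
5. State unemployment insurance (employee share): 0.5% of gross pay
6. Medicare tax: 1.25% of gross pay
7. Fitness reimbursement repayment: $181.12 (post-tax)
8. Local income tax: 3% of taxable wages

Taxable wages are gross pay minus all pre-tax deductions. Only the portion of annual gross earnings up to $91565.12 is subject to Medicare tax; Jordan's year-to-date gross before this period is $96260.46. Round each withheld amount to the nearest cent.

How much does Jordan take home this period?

$1675.98

457(b) deferral: $2995.77 × 0.07 = $209.70
Taxable wages = $2995.77 − $209.70 = $2786.07
Local income tax: $2786.07 × 0.03 = $83.58
Federal withholding: $2786.07 × 0.21 = $585.07
State tax withheld: $2786.07 × 0.03 = $83.58
State unemployment insurance (employee share): $2995.77 × 0.005 = $14.98
Medicare tax: annual cap $91565.12 already reached (YTD $96260.46), so $0.00
Health insurance premium: $161.76
Fitness reimbursement repayment: $181.12
Total deductions = $209.70 + $83.58 + $585.07 + $83.58 + $14.98 + $0.00 + $161.76 + $181.12 = $1319.79
Net pay = $2995.77 − $1319.79 = $1675.98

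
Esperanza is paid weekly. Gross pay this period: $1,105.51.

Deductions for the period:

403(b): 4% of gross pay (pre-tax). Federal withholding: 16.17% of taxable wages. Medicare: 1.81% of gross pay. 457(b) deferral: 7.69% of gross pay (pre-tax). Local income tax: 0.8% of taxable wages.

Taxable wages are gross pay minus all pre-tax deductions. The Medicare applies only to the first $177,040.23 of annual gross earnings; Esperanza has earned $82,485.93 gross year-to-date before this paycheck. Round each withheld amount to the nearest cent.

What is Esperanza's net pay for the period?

457(b) deferral: $1,105.51 × 0.0769 = $85.01
403(b): $1,105.51 × 0.04 = $44.22
Pre-tax total = $85.01 + $44.22 = $129.23
Taxable wages = $1,105.51 − $129.23 = $976.28
Federal withholding: $976.28 × 0.1617 = $157.86
Local income tax: $976.28 × 0.008 = $7.81
Medicare: cap not yet reached, full $1,105.51 is subject → $1,105.51 × 0.0181 = $20.01
Total deductions = $85.01 + $44.22 + $157.86 + $7.81 + $20.01 = $314.91
Net pay = $1,105.51 − $314.91 = $790.60

$790.60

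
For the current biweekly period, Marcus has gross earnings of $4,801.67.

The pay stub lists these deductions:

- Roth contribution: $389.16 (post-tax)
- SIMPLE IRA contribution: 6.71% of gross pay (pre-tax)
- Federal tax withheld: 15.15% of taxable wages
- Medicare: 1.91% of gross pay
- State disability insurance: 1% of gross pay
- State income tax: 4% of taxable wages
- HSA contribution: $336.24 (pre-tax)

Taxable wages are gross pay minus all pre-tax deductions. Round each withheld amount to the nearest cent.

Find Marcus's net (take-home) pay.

$2,820.92

HSA contribution: $336.24
SIMPLE IRA contribution: $4,801.67 × 0.0671 = $322.19
Pre-tax total = $336.24 + $322.19 = $658.43
Taxable wages = $4,801.67 − $658.43 = $4,143.24
Federal tax withheld: $4,143.24 × 0.1515 = $627.70
State income tax: $4,143.24 × 0.04 = $165.73
State disability insurance: $4,801.67 × 0.01 = $48.02
Medicare: $4,801.67 × 0.0191 = $91.71
Roth contribution: $389.16
Total deductions = $336.24 + $322.19 + $627.70 + $165.73 + $48.02 + $91.71 + $389.16 = $1,980.75
Net pay = $4,801.67 − $1,980.75 = $2,820.92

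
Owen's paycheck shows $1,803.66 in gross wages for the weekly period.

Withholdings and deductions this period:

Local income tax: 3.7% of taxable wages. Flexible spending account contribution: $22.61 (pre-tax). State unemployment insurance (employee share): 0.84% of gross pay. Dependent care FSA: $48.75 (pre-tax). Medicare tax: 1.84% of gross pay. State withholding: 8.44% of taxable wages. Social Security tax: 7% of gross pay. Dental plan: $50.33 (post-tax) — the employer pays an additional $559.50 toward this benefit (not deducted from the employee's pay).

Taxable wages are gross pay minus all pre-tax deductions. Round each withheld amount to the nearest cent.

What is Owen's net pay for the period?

$1,297.06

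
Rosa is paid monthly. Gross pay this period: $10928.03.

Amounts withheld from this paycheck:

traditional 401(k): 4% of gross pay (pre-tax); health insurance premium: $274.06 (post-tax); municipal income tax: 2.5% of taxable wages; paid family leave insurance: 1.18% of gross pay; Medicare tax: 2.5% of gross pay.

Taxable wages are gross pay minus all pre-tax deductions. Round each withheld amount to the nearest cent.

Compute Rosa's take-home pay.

Traditional 401(k): $10928.03 × 0.04 = $437.12
Taxable wages = $10928.03 − $437.12 = $10490.91
Municipal income tax: $10490.91 × 0.025 = $262.27
Paid family leave insurance: $10928.03 × 0.0118 = $128.95
Medicare tax: $10928.03 × 0.025 = $273.20
Health insurance premium: $274.06
Total deductions = $437.12 + $262.27 + $128.95 + $273.20 + $274.06 = $1375.60
Net pay = $10928.03 − $1375.60 = $9552.43

$9552.43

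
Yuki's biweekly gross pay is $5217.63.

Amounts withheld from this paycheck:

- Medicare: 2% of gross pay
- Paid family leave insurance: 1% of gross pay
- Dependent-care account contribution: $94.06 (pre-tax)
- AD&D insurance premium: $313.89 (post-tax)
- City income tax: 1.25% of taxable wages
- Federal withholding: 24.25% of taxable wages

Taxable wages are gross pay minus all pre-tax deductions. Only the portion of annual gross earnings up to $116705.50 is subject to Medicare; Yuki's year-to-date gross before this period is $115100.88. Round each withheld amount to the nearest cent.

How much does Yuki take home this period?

$3418.90

Dependent-care account contribution: $94.06
Taxable wages = $5217.63 − $94.06 = $5123.57
City income tax: $5123.57 × 0.0125 = $64.04
Federal withholding: $5123.57 × 0.2425 = $1242.47
Paid family leave insurance: $5217.63 × 0.01 = $52.18
Medicare: only $116705.50 − $115100.88 = $1604.62 of this check is subject → $1604.62 × 0.02 = $32.09
AD&D insurance premium: $313.89
Total deductions = $94.06 + $64.04 + $1242.47 + $52.18 + $32.09 + $313.89 = $1798.73
Net pay = $5217.63 − $1798.73 = $3418.90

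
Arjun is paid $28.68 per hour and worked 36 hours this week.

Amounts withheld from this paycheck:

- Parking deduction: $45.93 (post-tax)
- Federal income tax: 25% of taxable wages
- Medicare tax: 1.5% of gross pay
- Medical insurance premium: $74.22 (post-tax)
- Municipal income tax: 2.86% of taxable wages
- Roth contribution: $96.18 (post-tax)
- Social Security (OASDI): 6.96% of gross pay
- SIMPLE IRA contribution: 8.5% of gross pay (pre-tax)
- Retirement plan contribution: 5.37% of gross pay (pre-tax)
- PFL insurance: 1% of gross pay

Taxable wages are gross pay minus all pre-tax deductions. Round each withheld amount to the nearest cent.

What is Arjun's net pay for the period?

Gross pay: 36 × $28.68 = $1,032.48
SIMPLE IRA contribution: $1,032.48 × 0.085 = $87.76
Retirement plan contribution: $1,032.48 × 0.0537 = $55.44
Pre-tax total = $87.76 + $55.44 = $143.20
Taxable wages = $1,032.48 − $143.20 = $889.28
Federal income tax: $889.28 × 0.25 = $222.32
Municipal income tax: $889.28 × 0.0286 = $25.43
PFL insurance: $1,032.48 × 0.01 = $10.32
Social Security (OASDI): $1,032.48 × 0.0696 = $71.86
Medicare tax: $1,032.48 × 0.015 = $15.49
Parking deduction: $45.93
Roth contribution: $96.18
Medical insurance premium: $74.22
Total deductions = $87.76 + $55.44 + $222.32 + $25.43 + $10.32 + $71.86 + $15.49 + $45.93 + $96.18 + $74.22 = $704.95
Net pay = $1,032.48 − $704.95 = $327.53

$327.53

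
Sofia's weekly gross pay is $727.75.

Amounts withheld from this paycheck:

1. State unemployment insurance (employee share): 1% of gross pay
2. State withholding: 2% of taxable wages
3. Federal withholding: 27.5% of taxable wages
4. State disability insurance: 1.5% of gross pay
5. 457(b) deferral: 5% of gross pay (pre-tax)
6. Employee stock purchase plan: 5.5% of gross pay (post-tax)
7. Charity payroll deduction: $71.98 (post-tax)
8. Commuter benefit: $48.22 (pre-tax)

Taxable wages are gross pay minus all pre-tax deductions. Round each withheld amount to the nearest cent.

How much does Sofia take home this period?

Commuter benefit: $48.22
457(b) deferral: $727.75 × 0.05 = $36.39
Pre-tax total = $48.22 + $36.39 = $84.61
Taxable wages = $727.75 − $84.61 = $643.14
State withholding: $643.14 × 0.02 = $12.86
Federal withholding: $643.14 × 0.275 = $176.86
State unemployment insurance (employee share): $727.75 × 0.01 = $7.28
State disability insurance: $727.75 × 0.015 = $10.92
Charity payroll deduction: $71.98
Employee stock purchase plan: $727.75 × 0.055 = $40.03
Total deductions = $48.22 + $36.39 + $12.86 + $176.86 + $7.28 + $10.92 + $71.98 + $40.03 = $404.54
Net pay = $727.75 − $404.54 = $323.21

$323.21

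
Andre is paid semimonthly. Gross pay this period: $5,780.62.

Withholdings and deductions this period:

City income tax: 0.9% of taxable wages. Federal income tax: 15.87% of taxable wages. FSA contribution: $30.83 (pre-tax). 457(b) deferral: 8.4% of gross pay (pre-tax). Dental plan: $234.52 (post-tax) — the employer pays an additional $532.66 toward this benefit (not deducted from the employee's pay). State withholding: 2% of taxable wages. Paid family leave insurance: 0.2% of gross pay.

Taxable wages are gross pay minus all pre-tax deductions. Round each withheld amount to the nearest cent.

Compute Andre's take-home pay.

$4,030.05

FSA contribution: $30.83
457(b) deferral: $5,780.62 × 0.084 = $485.57
Pre-tax total = $30.83 + $485.57 = $516.40
Taxable wages = $5,780.62 − $516.40 = $5,264.22
City income tax: $5,264.22 × 0.009 = $47.38
Federal income tax: $5,264.22 × 0.1587 = $835.43
State withholding: $5,264.22 × 0.02 = $105.28
Paid family leave insurance: $5,780.62 × 0.002 = $11.56
Dental plan: $234.52
(Employer's $532.66 toward dental plan is not withheld from the employee.)
Total deductions = $30.83 + $485.57 + $47.38 + $835.43 + $105.28 + $11.56 + $234.52 = $1,750.57
Net pay = $5,780.62 − $1,750.57 = $4,030.05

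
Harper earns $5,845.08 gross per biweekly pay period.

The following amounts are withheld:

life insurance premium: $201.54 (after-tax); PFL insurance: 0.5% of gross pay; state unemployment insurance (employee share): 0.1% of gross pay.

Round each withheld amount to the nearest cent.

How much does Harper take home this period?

State unemployment insurance (employee share): $5,845.08 × 0.001 = $5.85
PFL insurance: $5,845.08 × 0.005 = $29.23
Life insurance premium: $201.54
Total deductions = $5.85 + $29.23 + $201.54 = $236.62
Net pay = $5,845.08 − $236.62 = $5,608.46

$5,608.46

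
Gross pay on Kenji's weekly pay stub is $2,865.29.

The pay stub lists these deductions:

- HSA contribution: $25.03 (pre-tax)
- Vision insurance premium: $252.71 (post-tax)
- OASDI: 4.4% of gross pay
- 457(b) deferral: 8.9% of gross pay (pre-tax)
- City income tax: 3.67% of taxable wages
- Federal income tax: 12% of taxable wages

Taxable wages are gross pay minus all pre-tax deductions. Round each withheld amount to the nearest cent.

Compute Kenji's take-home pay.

HSA contribution: $25.03
457(b) deferral: $2,865.29 × 0.089 = $255.01
Pre-tax total = $25.03 + $255.01 = $280.04
Taxable wages = $2,865.29 − $280.04 = $2,585.25
Federal income tax: $2,585.25 × 0.12 = $310.23
City income tax: $2,585.25 × 0.0367 = $94.88
OASDI: $2,865.29 × 0.044 = $126.07
Vision insurance premium: $252.71
Total deductions = $25.03 + $255.01 + $310.23 + $94.88 + $126.07 + $252.71 = $1,063.93
Net pay = $2,865.29 − $1,063.93 = $1,801.36

$1,801.36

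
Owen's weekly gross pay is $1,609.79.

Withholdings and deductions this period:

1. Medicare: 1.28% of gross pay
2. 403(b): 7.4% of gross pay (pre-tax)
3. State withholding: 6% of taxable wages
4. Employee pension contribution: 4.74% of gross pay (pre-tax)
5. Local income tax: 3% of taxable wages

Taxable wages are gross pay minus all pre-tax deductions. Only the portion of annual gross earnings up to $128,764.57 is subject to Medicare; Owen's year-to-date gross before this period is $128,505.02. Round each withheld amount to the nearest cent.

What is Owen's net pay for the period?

$1,283.76

Employee pension contribution: $1,609.79 × 0.0474 = $76.30
403(b): $1,609.79 × 0.074 = $119.12
Pre-tax total = $76.30 + $119.12 = $195.42
Taxable wages = $1,609.79 − $195.42 = $1,414.37
Local income tax: $1,414.37 × 0.03 = $42.43
State withholding: $1,414.37 × 0.06 = $84.86
Medicare: only $128,764.57 − $128,505.02 = $259.55 of this check is subject → $259.55 × 0.0128 = $3.32
Total deductions = $76.30 + $119.12 + $42.43 + $84.86 + $3.32 = $326.03
Net pay = $1,609.79 − $326.03 = $1,283.76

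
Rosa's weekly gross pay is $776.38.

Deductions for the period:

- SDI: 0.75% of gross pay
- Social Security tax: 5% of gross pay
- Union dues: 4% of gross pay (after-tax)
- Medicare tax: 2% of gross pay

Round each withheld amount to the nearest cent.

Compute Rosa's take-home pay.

Social Security tax: $776.38 × 0.05 = $38.82
Medicare tax: $776.38 × 0.02 = $15.53
SDI: $776.38 × 0.0075 = $5.82
Union dues: $776.38 × 0.04 = $31.06
Total deductions = $38.82 + $15.53 + $5.82 + $31.06 = $91.23
Net pay = $776.38 − $91.23 = $685.15

$685.15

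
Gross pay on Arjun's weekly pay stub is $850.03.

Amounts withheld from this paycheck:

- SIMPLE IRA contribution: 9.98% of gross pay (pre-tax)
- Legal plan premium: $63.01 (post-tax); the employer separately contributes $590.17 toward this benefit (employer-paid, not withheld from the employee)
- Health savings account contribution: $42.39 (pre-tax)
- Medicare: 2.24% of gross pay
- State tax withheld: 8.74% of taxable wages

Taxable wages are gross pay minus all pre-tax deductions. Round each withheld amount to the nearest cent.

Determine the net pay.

$577.59

SIMPLE IRA contribution: $850.03 × 0.0998 = $84.83
Health savings account contribution: $42.39
Pre-tax total = $84.83 + $42.39 = $127.22
Taxable wages = $850.03 − $127.22 = $722.81
State tax withheld: $722.81 × 0.0874 = $63.17
Medicare: $850.03 × 0.0224 = $19.04
Legal plan premium: $63.01
(Employer's $590.17 toward legal plan premium is not withheld from the employee.)
Total deductions = $84.83 + $42.39 + $63.17 + $19.04 + $63.01 = $272.44
Net pay = $850.03 − $272.44 = $577.59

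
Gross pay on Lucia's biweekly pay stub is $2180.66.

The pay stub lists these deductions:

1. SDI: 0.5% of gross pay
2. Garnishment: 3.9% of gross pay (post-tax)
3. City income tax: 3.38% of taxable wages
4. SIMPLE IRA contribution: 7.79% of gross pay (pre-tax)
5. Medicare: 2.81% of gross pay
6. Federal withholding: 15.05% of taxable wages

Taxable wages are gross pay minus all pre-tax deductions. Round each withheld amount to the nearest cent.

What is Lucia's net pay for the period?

$1482.98

SIMPLE IRA contribution: $2180.66 × 0.0779 = $169.87
Taxable wages = $2180.66 − $169.87 = $2010.79
City income tax: $2010.79 × 0.0338 = $67.96
Federal withholding: $2010.79 × 0.1505 = $302.62
SDI: $2180.66 × 0.005 = $10.90
Medicare: $2180.66 × 0.0281 = $61.28
Garnishment: $2180.66 × 0.039 = $85.05
Total deductions = $169.87 + $67.96 + $302.62 + $10.90 + $61.28 + $85.05 = $697.68
Net pay = $2180.66 − $697.68 = $1482.98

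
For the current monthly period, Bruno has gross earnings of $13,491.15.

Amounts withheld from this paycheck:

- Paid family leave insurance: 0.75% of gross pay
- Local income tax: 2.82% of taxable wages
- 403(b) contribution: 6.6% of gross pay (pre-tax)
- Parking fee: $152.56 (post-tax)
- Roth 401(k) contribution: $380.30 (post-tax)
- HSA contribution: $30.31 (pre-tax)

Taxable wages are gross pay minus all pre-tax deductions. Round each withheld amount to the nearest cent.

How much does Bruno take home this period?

$11,581.89

403(b) contribution: $13,491.15 × 0.066 = $890.42
HSA contribution: $30.31
Pre-tax total = $890.42 + $30.31 = $920.73
Taxable wages = $13,491.15 − $920.73 = $12,570.42
Local income tax: $12,570.42 × 0.0282 = $354.49
Paid family leave insurance: $13,491.15 × 0.0075 = $101.18
Parking fee: $152.56
Roth 401(k) contribution: $380.30
Total deductions = $890.42 + $30.31 + $354.49 + $101.18 + $152.56 + $380.30 = $1,909.26
Net pay = $13,491.15 − $1,909.26 = $11,581.89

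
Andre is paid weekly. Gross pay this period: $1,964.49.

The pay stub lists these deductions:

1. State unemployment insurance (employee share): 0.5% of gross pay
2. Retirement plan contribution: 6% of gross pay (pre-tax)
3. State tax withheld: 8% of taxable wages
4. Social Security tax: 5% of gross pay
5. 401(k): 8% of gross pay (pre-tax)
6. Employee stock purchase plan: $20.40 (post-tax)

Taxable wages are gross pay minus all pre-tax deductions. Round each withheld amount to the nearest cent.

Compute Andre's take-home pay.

401(k): $1,964.49 × 0.08 = $157.16
Retirement plan contribution: $1,964.49 × 0.06 = $117.87
Pre-tax total = $157.16 + $117.87 = $275.03
Taxable wages = $1,964.49 − $275.03 = $1,689.46
State tax withheld: $1,689.46 × 0.08 = $135.16
Social Security tax: $1,964.49 × 0.05 = $98.22
State unemployment insurance (employee share): $1,964.49 × 0.005 = $9.82
Employee stock purchase plan: $20.40
Total deductions = $157.16 + $117.87 + $135.16 + $98.22 + $9.82 + $20.40 = $538.63
Net pay = $1,964.49 − $538.63 = $1,425.86

$1,425.86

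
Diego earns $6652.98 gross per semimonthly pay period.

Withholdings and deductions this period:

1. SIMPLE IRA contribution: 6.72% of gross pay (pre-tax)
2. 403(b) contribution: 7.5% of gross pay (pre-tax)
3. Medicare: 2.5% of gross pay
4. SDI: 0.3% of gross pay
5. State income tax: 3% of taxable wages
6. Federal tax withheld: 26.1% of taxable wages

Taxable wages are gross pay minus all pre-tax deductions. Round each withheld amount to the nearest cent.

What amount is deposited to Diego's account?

$3859.93

SIMPLE IRA contribution: $6652.98 × 0.0672 = $447.08
403(b) contribution: $6652.98 × 0.075 = $498.97
Pre-tax total = $447.08 + $498.97 = $946.05
Taxable wages = $6652.98 − $946.05 = $5706.93
Federal tax withheld: $5706.93 × 0.261 = $1489.51
State income tax: $5706.93 × 0.03 = $171.21
SDI: $6652.98 × 0.003 = $19.96
Medicare: $6652.98 × 0.025 = $166.32
Total deductions = $447.08 + $498.97 + $1489.51 + $171.21 + $19.96 + $166.32 = $2793.05
Net pay = $6652.98 − $2793.05 = $3859.93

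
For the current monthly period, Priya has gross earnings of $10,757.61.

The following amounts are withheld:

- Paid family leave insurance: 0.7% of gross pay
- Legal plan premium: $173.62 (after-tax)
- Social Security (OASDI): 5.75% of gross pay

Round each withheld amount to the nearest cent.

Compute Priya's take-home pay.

$9,890.13

Social Security (OASDI): $10,757.61 × 0.0575 = $618.56
Paid family leave insurance: $10,757.61 × 0.007 = $75.30
Legal plan premium: $173.62
Total deductions = $618.56 + $75.30 + $173.62 = $867.48
Net pay = $10,757.61 − $867.48 = $9,890.13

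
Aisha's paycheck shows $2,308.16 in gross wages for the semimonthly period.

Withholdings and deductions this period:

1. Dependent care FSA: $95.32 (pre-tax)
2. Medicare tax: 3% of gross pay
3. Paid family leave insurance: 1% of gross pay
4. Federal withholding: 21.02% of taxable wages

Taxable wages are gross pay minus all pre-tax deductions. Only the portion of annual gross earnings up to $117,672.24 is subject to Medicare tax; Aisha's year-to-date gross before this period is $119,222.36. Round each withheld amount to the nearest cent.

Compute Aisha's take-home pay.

$1,724.62

Dependent care FSA: $95.32
Taxable wages = $2,308.16 − $95.32 = $2,212.84
Federal withholding: $2,212.84 × 0.2102 = $465.14
Medicare tax: annual cap $117,672.24 already reached (YTD $119,222.36), so $0.00
Paid family leave insurance: $2,308.16 × 0.01 = $23.08
Total deductions = $95.32 + $465.14 + $0.00 + $23.08 = $583.54
Net pay = $2,308.16 − $583.54 = $1,724.62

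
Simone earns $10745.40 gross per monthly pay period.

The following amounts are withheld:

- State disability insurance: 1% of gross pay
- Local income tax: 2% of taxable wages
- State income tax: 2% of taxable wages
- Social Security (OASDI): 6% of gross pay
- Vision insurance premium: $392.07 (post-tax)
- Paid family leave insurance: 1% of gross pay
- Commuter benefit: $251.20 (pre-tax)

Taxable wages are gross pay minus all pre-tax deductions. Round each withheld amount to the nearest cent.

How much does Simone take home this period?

$8822.75

Commuter benefit: $251.20
Taxable wages = $10745.40 − $251.20 = $10494.20
Local income tax: $10494.20 × 0.02 = $209.88
State income tax: $10494.20 × 0.02 = $209.88
Paid family leave insurance: $10745.40 × 0.01 = $107.45
State disability insurance: $10745.40 × 0.01 = $107.45
Social Security (OASDI): $10745.40 × 0.06 = $644.72
Vision insurance premium: $392.07
Total deductions = $251.20 + $209.88 + $209.88 + $107.45 + $107.45 + $644.72 + $392.07 = $1922.65
Net pay = $10745.40 − $1922.65 = $8822.75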